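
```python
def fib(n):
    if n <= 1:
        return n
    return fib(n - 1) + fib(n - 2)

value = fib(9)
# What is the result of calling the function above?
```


fib(9)
= fib(8) + fib(7)
= (fib(7) + fib(6)) + fib(7)
Computing bottom-up: fib(0)=0, fib(1)=1, fib(2)=1, fib(3)=2, fib(4)=3, fib(5)=5, fib(6)=8, fib(7)=13, fib(8)=21, fib(9)=34
= 34


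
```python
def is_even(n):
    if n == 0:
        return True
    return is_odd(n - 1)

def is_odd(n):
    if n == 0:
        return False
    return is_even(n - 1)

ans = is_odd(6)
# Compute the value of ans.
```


is_odd(6)
= is_even(5)
= is_odd(4)
= is_even(3)
= is_odd(2)
= is_even(1)
= is_odd(0)
n == 0: return False
= False


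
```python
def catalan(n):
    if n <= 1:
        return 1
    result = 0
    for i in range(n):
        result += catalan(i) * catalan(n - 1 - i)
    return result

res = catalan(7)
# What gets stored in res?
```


catalan(7)
= sum of catalan(i) * catalan(7-1-i) for i in 0..6
First compute sub-values bottom-up:
  catalan(0) = 1, catalan(1) = 1
  catalan(2) = 1*1 + 1*1 = 2
  catalan(3) = 1*2 + 1*1 + 2*1 = 5
  catalan(4) = 1*5 + 1*2 + 2*1 + 5*1 = 14
  catalan(5) = 1*14 + 1*5 + 2*2 + 5*1 + 14*1 = 42
  catalan(6) = 1*42 + 1*14 + 2*5 + 5*2 + 14*1 + 42*1 = 132
Now catalan(7):
  catalan(0)*catalan(6) = 1*132 = 132
  catalan(1)*catalan(5) = 1*42 = 42
  catalan(2)*catalan(4) = 2*14 = 28
  catalan(3)*catalan(3) = 5*5 = 25
  catalan(4)*catalan(2) = 14*2 = 28
  catalan(5)*catalan(1) = 42*1 = 42
  catalan(6)*catalan(0) = 132*1 = 132
= 132 + 42 + 28 + 25 + 28 + 42 + 132
= 429


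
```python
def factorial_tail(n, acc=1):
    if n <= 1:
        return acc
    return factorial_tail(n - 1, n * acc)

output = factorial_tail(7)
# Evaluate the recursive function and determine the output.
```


factorial_tail(7, 1)
= factorial_tail(6, 7 * 1) = factorial_tail(6, 7)
= factorial_tail(5, 6 * 7) = factorial_tail(5, 42)
= factorial_tail(4, 5 * 42) = factorial_tail(4, 210)
= factorial_tail(3, 4 * 210) = factorial_tail(3, 840)
= factorial_tail(2, 3 * 840) = factorial_tail(2, 2520)
= factorial_tail(1, 2 * 2520) = factorial_tail(1, 5040)
n <= 1, return acc = 5040


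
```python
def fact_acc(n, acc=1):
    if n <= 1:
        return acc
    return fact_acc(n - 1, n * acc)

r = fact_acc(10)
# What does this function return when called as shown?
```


fact_acc(10, 1)
= fact_acc(9, 10 * 1) = fact_acc(9, 10)
= fact_acc(8, 9 * 10) = fact_acc(8, 90)
= fact_acc(7, 8 * 90) = fact_acc(7, 720)
= fact_acc(6, 7 * 720) = fact_acc(6, 5040)
= fact_acc(5, 6 * 5040) = fact_acc(5, 30240)
= fact_acc(4, 5 * 30240) = fact_acc(4, 151200)
= fact_acc(3, 4 * 151200) = fact_acc(3, 604800)
= fact_acc(2, 3 * 604800) = fact_acc(2, 1814400)
= fact_acc(1, 2 * 1814400) = fact_acc(1, 3628800)
n <= 1, return acc = 3628800


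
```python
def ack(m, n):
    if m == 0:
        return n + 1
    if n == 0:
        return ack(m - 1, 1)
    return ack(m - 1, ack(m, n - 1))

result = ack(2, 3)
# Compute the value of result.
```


ack(2, 3)
= ack(1, ack(2, 2))
First compute ack(2, 2) = 7
= ack(1, 7)
= 9


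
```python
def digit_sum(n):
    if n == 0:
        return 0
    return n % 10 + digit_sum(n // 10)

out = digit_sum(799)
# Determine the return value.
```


digit_sum(799)
= 9 + digit_sum(79)
= 9 + 9 + digit_sum(7)
= 9 + 9 + 7 + digit_sum(0)
= 9 + 9 + 7 + 0
= 25


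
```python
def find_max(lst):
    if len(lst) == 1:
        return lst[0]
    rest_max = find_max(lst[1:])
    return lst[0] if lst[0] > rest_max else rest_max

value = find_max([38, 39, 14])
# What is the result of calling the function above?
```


find_max([38, 39, 14])
= compare 38 with find_max([39, 14])
= compare 39 with find_max([14])
Base: find_max([14]) = 14
compare 39 with 14: max = 39
compare 38 with 39: max = 39
= 39


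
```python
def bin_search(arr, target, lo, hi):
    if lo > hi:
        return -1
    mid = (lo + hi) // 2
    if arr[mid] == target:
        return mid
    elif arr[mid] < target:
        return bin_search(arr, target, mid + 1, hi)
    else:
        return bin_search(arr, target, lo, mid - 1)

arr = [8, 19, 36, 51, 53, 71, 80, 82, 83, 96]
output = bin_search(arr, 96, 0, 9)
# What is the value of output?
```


bin_search(arr, 96, 0, 9)
lo=0, hi=9, mid=4, arr[mid]=53
53 < 96, search right half
lo=5, hi=9, mid=7, arr[mid]=82
82 < 96, search right half
lo=8, hi=9, mid=8, arr[mid]=83
83 < 96, search right half
lo=9, hi=9, mid=9, arr[mid]=96
arr[9] == 96, found at index 9
= 9


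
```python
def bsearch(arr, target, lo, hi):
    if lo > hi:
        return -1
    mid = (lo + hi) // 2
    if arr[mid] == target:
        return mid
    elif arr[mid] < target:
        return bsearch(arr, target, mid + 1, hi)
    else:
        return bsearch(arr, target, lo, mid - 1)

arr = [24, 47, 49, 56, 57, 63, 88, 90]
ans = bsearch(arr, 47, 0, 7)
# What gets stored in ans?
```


bsearch(arr, 47, 0, 7)
lo=0, hi=7, mid=3, arr[mid]=56
56 > 47, search left half
lo=0, hi=2, mid=1, arr[mid]=47
arr[1] == 47, found at index 1
= 1


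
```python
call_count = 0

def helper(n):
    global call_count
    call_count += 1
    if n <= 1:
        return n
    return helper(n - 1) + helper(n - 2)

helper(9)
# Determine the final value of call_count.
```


helper(9) calls helper(8) and helper(7); each non-base call branches into two more.
Let C(k) = total number of calls made by helper(k), including the call to helper(k) itself.
Base cases: C(0) = 1, C(1) = 1
Recurrence: C(k) = 1 + C(k-1) + C(k-2)
  C(2) = 1 + C(1) + C(0) = 1 + 1 + 1 = 3
  C(3) = 1 + C(2) + C(1) = 1 + 3 + 1 = 5
  C(4) = 1 + C(3) + C(2) = 1 + 5 + 3 = 9
  C(5) = 1 + C(4) + C(3) = 1 + 9 + 5 = 15
  C(6) = 1 + C(5) + C(4) = 1 + 15 + 9 = 25
  C(7) = 1 + C(6) + C(5) = 1 + 25 + 15 = 41
  C(8) = 1 + C(7) + C(6) = 1 + 41 + 25 = 67
  C(9) = 1 + C(8) + C(7) = 1 + 67 + 41 = 109
Total calls = C(9) = 109


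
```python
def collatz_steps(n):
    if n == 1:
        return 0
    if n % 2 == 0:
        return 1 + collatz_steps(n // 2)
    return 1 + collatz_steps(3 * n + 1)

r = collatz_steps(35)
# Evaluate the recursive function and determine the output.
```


collatz_steps(35)
35 is odd -> 3*35+1 = 106 -> collatz_steps(106)
106 is even -> collatz_steps(53)
53 is odd -> 3*53+1 = 160 -> collatz_steps(160)
160 is even -> collatz_steps(80)
80 is even -> collatz_steps(40)
40 is even -> collatz_steps(20)
20 is even -> collatz_steps(10)
10 is even -> collatz_steps(5)
5 is odd -> 3*5+1 = 16 -> collatz_steps(16)
16 is even -> collatz_steps(8)
8 is even -> collatz_steps(4)
4 is even -> collatz_steps(2)
2 is even -> collatz_steps(1)
Reached 1 after 13 steps
= 13


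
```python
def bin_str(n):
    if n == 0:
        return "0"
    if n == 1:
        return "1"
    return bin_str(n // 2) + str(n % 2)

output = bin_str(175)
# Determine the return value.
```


bin_str(175)
= bin_str(87) + "1"
= bin_str(43) + "1" + "1"
= bin_str(21) + "1" + "1" + "1"
= bin_str(10) + "1" + "1" + "1" + "1"
= bin_str(5) + "0" + "1" + "1" + "1" + "1"
= bin_str(2) + "1" + "0" + "1" + "1" + "1" + "1"
= bin_str(1) + "0" + "1" + "0" + "1" + "1" + "1" + "1"
= "1" + "0" + "1" + "0" + "1" + "1" + "1" + "1"
= "10101111"


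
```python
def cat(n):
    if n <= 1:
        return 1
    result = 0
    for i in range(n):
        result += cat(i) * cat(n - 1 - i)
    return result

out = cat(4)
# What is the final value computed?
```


cat(4)
= sum of cat(i) * cat(4-1-i) for i in 0..3
First compute sub-values bottom-up:
  cat(0) = 1, cat(1) = 1
  cat(2) = 1*1 + 1*1 = 2
  cat(3) = 1*2 + 1*1 + 2*1 = 5
Now cat(4):
  cat(0)*cat(3) = 1*5 = 5
  cat(1)*cat(2) = 1*2 = 2
  cat(2)*cat(1) = 2*1 = 2
  cat(3)*cat(0) = 5*1 = 5
= 5 + 2 + 2 + 5
= 14


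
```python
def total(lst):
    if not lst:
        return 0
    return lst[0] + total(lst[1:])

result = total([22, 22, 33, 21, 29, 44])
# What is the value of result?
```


total([22, 22, 33, 21, 29, 44])
= 22 + total([22, 33, 21, 29, 44])
= 22 + 22 + total([33, 21, 29, 44])
= 22 + 22 + 33 + total([21, 29, 44])
= 22 + 22 + 33 + 21 + total([29, 44])
= 22 + 22 + 33 + 21 + 29 + total([44])
= 22 + 22 + 33 + 21 + 29 + 44 + total([])
= 22 + 22 + 33 + 21 + 29 + 44 + 0
= 171


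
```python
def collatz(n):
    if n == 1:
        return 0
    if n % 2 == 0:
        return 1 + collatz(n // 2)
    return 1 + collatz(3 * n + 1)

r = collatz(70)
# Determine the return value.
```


collatz(70)
70 is even -> collatz(35)
35 is odd -> 3*35+1 = 106 -> collatz(106)
106 is even -> collatz(53)
53 is odd -> 3*53+1 = 160 -> collatz(160)
160 is even -> collatz(80)
80 is even -> collatz(40)
40 is even -> collatz(20)
20 is even -> collatz(10)
10 is even -> collatz(5)
5 is odd -> 3*5+1 = 16 -> collatz(16)
16 is even -> collatz(8)
8 is even -> collatz(4)
4 is even -> collatz(2)
2 is even -> collatz(1)
Reached 1 after 14 steps
= 14


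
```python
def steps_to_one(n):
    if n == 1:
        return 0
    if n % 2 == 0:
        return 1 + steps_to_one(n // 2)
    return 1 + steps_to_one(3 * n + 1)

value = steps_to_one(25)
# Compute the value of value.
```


steps_to_one(25)
25 is odd -> 3*25+1 = 76 -> steps_to_one(76)
76 is even -> steps_to_one(38)
38 is even -> steps_to_one(19)
19 is odd -> 3*19+1 = 58 -> steps_to_one(58)
58 is even -> steps_to_one(29)
29 is odd -> 3*29+1 = 88 -> steps_to_one(88)
88 is even -> steps_to_one(44)
44 is even -> steps_to_one(22)
22 is even -> steps_to_one(11)
11 is odd -> 3*11+1 = 34 -> steps_to_one(34)
34 is even -> steps_to_one(17)
17 is odd -> 3*17+1 = 52 -> steps_to_one(52)
52 is even -> steps_to_one(26)
26 is even -> steps_to_one(13)
13 is odd -> 3*13+1 = 40 -> steps_to_one(40)
40 is even -> steps_to_one(20)
20 is even -> steps_to_one(10)
10 is even -> steps_to_one(5)
5 is odd -> 3*5+1 = 16 -> steps_to_one(16)
16 is even -> steps_to_one(8)
8 is even -> steps_to_one(4)
4 is even -> steps_to_one(2)
2 is even -> steps_to_one(1)
Reached 1 after 23 steps
= 23


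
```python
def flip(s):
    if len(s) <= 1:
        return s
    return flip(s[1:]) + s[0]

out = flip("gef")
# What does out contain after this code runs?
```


flip("gef")
= flip("ef") + "g"
= flip("f") + "e" + "g"
= "f" + "e" + "g"
= "feg"


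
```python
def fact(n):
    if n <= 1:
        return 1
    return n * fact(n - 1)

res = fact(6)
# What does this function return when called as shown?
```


fact(6)
= 6 * fact(5)
= 6 * 5 * fact(4)
= 6 * 5 * 4 * fact(3)
= 6 * 5 * 4 * 3 * fact(2)
= 6 * 5 * 4 * 3 * 2 * fact(1)
= 6 * 5 * 4 * 3 * 2 * 1
= 720


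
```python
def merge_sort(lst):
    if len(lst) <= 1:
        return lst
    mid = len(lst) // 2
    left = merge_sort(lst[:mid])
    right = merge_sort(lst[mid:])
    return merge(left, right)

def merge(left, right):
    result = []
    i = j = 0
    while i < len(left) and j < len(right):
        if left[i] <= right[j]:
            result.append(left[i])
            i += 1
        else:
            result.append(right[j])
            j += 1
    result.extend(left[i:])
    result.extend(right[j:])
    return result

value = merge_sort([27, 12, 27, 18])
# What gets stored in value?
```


merge_sort([27, 12, 27, 18])
Split into [27, 12] and [27, 18]
Left sorted: [12, 27]
Right sorted: [18, 27]
Merge [12, 27] and [18, 27]
= [12, 18, 27, 27]


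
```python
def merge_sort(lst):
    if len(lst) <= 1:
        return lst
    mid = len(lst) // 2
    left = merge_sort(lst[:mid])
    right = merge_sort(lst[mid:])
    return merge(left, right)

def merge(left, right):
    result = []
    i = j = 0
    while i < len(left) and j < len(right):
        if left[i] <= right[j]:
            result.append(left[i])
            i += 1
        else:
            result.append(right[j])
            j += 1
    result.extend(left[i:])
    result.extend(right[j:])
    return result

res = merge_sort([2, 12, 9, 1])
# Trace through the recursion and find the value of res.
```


merge_sort([2, 12, 9, 1])
Split into [2, 12] and [9, 1]
Left sorted: [2, 12]
Right sorted: [1, 9]
Merge [2, 12] and [1, 9]
= [1, 2, 9, 12]


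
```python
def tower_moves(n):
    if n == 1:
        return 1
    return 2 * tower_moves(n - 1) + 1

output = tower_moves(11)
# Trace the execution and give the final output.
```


tower_moves(11)
= 2 * tower_moves(10) + 1
= 2 * (2 * tower_moves(9) + 1) + 1
= 2 * (2 * (2 * tower_moves(8) + 1) + 1) + 1
= 2 * (2 * (2 * (2 * tower_moves(7) + 1) + 1) + 1) + 1
= 2 * (2 * (2 * (2 * (2 * tower_moves(6) + 1) + 1) + 1) + 1) + 1
= 2 * (2 * (2 * (2 * (2 * (2 * tower_moves(5) + 1) + 1) + 1) + 1) + 1) + 1
= 2 * (2 * (2 * (2 * (2 * (2 * (2 * tower_moves(4) + 1) + 1) + 1) + 1) + 1) + 1) + 1
= 2 * (2 * (2 * (2 * (2 * (2 * (2 * (2 * tower_moves(3) + 1) + 1) + 1) + 1) + 1) + 1) + 1) + 1
= 2 * (2 * (2 * (2 * (2 * (2 * (2 * (2 * (2 * tower_moves(2) + 1) + 1) + 1) + 1) + 1) + 1) + 1) + 1) + 1
= 2 * (2 * (2 * (2 * (2 * (2 * (2 * (2 * (2 * (2 * tower_moves(1) + 1) + 1) + 1) + 1) + 1) + 1) + 1) + 1) + 1) + 1
Now compute bottom-up:
tower_moves(1) = 1
tower_moves(2) = 2 * 1 + 1 = 3
tower_moves(3) = 2 * 3 + 1 = 7
tower_moves(4) = 2 * 7 + 1 = 15
tower_moves(5) = 2 * 15 + 1 = 31
tower_moves(6) = 2 * 31 + 1 = 63
tower_moves(7) = 2 * 63 + 1 = 127
tower_moves(8) = 2 * 127 + 1 = 255
tower_moves(9) = 2 * 255 + 1 = 511
tower_moves(10) = 2 * 511 + 1 = 1023
tower_moves(11) = 2 * 1023 + 1 = 2047
= 2047


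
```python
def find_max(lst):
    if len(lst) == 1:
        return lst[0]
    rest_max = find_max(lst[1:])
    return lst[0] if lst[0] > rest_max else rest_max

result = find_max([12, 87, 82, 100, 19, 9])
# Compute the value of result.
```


find_max([12, 87, 82, 100, 19, 9])
= compare 12 with find_max([87, 82, 100, 19, 9])
= compare 87 with find_max([82, 100, 19, 9])
= compare 82 with find_max([100, 19, 9])
= compare 100 with find_max([19, 9])
= compare 19 with find_max([9])
Base: find_max([9]) = 9
compare 19 with 9: max = 19
compare 100 with 19: max = 100
compare 82 with 100: max = 100
compare 87 with 100: max = 100
compare 12 with 100: max = 100
= 100


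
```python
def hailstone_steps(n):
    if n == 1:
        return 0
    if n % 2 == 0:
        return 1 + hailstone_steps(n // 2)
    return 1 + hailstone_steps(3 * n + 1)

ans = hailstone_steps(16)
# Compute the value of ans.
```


hailstone_steps(16)
16 is even -> hailstone_steps(8)
8 is even -> hailstone_steps(4)
4 is even -> hailstone_steps(2)
2 is even -> hailstone_steps(1)
Reached 1 after 4 steps
= 4


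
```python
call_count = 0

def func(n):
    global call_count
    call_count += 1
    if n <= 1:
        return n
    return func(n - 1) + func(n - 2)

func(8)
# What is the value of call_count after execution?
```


func(8) calls func(7) and func(6); each non-base call branches into two more.
Let C(k) = total number of calls made by func(k), including the call to func(k) itself.
Base cases: C(0) = 1, C(1) = 1
Recurrence: C(k) = 1 + C(k-1) + C(k-2)
  C(2) = 1 + C(1) + C(0) = 1 + 1 + 1 = 3
  C(3) = 1 + C(2) + C(1) = 1 + 3 + 1 = 5
  C(4) = 1 + C(3) + C(2) = 1 + 5 + 3 = 9
  C(5) = 1 + C(4) + C(3) = 1 + 9 + 5 = 15
  C(6) = 1 + C(5) + C(4) = 1 + 15 + 9 = 25
  C(7) = 1 + C(6) + C(5) = 1 + 25 + 15 = 41
  C(8) = 1 + C(7) + C(6) = 1 + 41 + 25 = 67
Total calls = C(8) = 67


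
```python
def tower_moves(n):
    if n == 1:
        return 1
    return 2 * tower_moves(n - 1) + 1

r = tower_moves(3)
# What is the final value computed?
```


tower_moves(3)
= 2 * tower_moves(2) + 1
= 2 * (2 * tower_moves(1) + 1) + 1
Now compute bottom-up:
tower_moves(1) = 1
tower_moves(2) = 2 * 1 + 1 = 3
tower_moves(3) = 2 * 3 + 1 = 7
= 7


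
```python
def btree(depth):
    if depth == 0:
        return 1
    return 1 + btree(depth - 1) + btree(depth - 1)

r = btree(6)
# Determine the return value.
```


btree(6)
= 1 + btree(5) + btree(5)
= 1 + 2 * btree(5)
btree(k) = 2^(k+1) - 1
btree(0) = 1
btree(1) = 3
btree(2) = 7
btree(3) = 15
btree(4) = 31
btree(6) = 2^7 - 1 = 127


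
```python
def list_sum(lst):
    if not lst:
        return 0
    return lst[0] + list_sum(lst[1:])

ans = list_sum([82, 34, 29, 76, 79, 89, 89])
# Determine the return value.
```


list_sum([82, 34, 29, 76, 79, 89, 89])
= 82 + list_sum([34, 29, 76, 79, 89, 89])
= 82 + 34 + list_sum([29, 76, 79, 89, 89])
= 82 + 34 + 29 + list_sum([76, 79, 89, 89])
= 82 + 34 + 29 + 76 + list_sum([79, 89, 89])
= 82 + 34 + 29 + 76 + 79 + list_sum([89, 89])
= 82 + 34 + 29 + 76 + 79 + 89 + list_sum([89])
= 82 + 34 + 29 + 76 + 79 + 89 + 89 + list_sum([])
= 82 + 34 + 29 + 76 + 79 + 89 + 89 + 0
= 478


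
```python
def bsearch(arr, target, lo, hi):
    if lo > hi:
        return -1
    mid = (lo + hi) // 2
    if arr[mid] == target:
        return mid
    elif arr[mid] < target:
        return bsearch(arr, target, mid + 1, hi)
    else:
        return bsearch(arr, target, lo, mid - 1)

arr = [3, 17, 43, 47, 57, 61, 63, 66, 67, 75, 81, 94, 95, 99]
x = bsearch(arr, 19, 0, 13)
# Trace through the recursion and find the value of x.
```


bsearch(arr, 19, 0, 13)
lo=0, hi=13, mid=6, arr[mid]=63
63 > 19, search left half
lo=0, hi=5, mid=2, arr[mid]=43
43 > 19, search left half
lo=0, hi=1, mid=0, arr[mid]=3
3 < 19, search right half
lo=1, hi=1, mid=1, arr[mid]=17
17 < 19, search right half
lo > hi, target not found, return -1
= -1


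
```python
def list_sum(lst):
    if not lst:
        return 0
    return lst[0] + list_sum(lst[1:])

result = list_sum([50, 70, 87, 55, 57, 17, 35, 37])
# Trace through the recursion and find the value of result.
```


list_sum([50, 70, 87, 55, 57, 17, 35, 37])
= 50 + list_sum([70, 87, 55, 57, 17, 35, 37])
= 50 + 70 + list_sum([87, 55, 57, 17, 35, 37])
= 50 + 70 + 87 + list_sum([55, 57, 17, 35, 37])
= 50 + 70 + 87 + 55 + list_sum([57, 17, 35, 37])
= 50 + 70 + 87 + 55 + 57 + list_sum([17, 35, 37])
= 50 + 70 + 87 + 55 + 57 + 17 + list_sum([35, 37])
= 50 + 70 + 87 + 55 + 57 + 17 + 35 + list_sum([37])
= 50 + 70 + 87 + 55 + 57 + 17 + 35 + 37 + list_sum([])
= 50 + 70 + 87 + 55 + 57 + 17 + 35 + 37 + 0
= 408


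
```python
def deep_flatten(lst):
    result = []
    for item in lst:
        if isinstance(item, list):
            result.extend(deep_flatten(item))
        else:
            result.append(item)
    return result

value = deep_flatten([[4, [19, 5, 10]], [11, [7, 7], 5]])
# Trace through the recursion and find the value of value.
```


deep_flatten([[4, [19, 5, 10]], [11, [7, 7], 5]])
Processing each element:
  [4, [19, 5, 10]] is a list -> deep_flatten recursively -> [4, 19, 5, 10]
  [11, [7, 7], 5] is a list -> deep_flatten recursively -> [11, 7, 7, 5]
= [4, 19, 5, 10, 11, 7, 7, 5]


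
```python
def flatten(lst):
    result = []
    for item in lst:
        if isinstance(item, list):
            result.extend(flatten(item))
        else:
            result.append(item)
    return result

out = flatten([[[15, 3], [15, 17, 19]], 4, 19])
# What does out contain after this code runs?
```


flatten([[[15, 3], [15, 17, 19]], 4, 19])
Processing each element:
  [[15, 3], [15, 17, 19]] is a list -> flatten recursively -> [15, 3, 15, 17, 19]
  4 is not a list -> append 4
  19 is not a list -> append 19
= [15, 3, 15, 17, 19, 4, 19]


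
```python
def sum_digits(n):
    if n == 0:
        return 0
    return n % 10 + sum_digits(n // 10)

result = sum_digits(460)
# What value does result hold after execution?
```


sum_digits(460)
= 0 + sum_digits(46)
= 0 + 6 + sum_digits(4)
= 0 + 6 + 4 + sum_digits(0)
= 0 + 6 + 4 + 0
= 10


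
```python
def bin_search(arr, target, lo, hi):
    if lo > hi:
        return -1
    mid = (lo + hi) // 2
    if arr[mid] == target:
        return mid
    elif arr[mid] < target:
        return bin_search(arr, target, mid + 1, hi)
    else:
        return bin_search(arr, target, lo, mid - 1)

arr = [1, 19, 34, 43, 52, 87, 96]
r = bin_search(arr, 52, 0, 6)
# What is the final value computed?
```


bin_search(arr, 52, 0, 6)
lo=0, hi=6, mid=3, arr[mid]=43
43 < 52, search right half
lo=4, hi=6, mid=5, arr[mid]=87
87 > 52, search left half
lo=4, hi=4, mid=4, arr[mid]=52
arr[4] == 52, found at index 4
= 4


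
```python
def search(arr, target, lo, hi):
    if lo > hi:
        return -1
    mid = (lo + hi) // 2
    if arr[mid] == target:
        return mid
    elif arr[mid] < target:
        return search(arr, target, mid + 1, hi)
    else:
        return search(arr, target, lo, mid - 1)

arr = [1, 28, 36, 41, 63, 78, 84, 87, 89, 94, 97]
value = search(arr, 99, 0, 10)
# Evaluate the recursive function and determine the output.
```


search(arr, 99, 0, 10)
lo=0, hi=10, mid=5, arr[mid]=78
78 < 99, search right half
lo=6, hi=10, mid=8, arr[mid]=89
89 < 99, search right half
lo=9, hi=10, mid=9, arr[mid]=94
94 < 99, search right half
lo=10, hi=10, mid=10, arr[mid]=97
97 < 99, search right half
lo > hi, target not found, return -1
= -1


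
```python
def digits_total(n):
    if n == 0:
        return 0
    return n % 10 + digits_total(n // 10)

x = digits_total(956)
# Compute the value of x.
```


digits_total(956)
= 6 + digits_total(95)
= 6 + 5 + digits_total(9)
= 6 + 5 + 9 + digits_total(0)
= 6 + 5 + 9 + 0
= 20


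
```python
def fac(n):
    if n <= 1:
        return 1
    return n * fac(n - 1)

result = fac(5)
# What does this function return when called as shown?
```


fac(5)
= 5 * fac(4)
= 5 * 4 * fac(3)
= 5 * 4 * 3 * fac(2)
= 5 * 4 * 3 * 2 * fac(1)
= 5 * 4 * 3 * 2 * 1
= 120


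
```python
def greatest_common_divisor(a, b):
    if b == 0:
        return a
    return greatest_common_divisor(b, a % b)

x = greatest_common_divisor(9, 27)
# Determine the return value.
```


greatest_common_divisor(9, 27)
= greatest_common_divisor(27, 9 % 27) = greatest_common_divisor(27, 9)
= greatest_common_divisor(9, 27 % 9) = greatest_common_divisor(9, 0)
b == 0, return a = 9


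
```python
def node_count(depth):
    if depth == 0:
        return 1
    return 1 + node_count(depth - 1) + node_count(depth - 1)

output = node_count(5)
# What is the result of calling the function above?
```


node_count(5)
= 1 + node_count(4) + node_count(4)
= 1 + 2 * node_count(4)
node_count(k) = 2^(k+1) - 1
node_count(0) = 1
node_count(1) = 3
node_count(2) = 7
node_count(3) = 15
node_count(4) = 31
node_count(5) = 2^6 - 1 = 63


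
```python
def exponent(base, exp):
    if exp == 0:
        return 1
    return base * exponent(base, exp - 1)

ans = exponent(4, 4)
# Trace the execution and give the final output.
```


exponent(4, 4)
= 4 * exponent(4, 3)
= 4 * 4 * exponent(4, 2)
= 4 * 4 * 4 * exponent(4, 1)
= 4 * 4 * 4 * 4 * exponent(4, 0)
= 4 * 4 * 4 * 4 * 1
= 256


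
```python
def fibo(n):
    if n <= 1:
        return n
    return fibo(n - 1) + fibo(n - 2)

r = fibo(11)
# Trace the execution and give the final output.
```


fibo(11)
= fibo(10) + fibo(9)
= (fibo(9) + fibo(8)) + fibo(9)
Computing bottom-up: fibo(0)=0, fibo(1)=1, fibo(2)=1, fibo(3)=2, fibo(4)=3, fibo(5)=5, fibo(6)=8, fibo(7)=13, fibo(8)=21, fibo(9)=34, fibo(10)=55, fibo(11)=89
= 89


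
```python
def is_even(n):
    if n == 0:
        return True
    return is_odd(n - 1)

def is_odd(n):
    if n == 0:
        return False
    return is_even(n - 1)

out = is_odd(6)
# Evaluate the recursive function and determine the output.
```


is_odd(6)
= is_even(5)
= is_odd(4)
= is_even(3)
= is_odd(2)
= is_even(1)
= is_odd(0)
n == 0: return False
= False


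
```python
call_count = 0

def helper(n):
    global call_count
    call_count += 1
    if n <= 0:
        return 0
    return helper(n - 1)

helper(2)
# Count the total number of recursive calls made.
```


helper(2) calls helper(1) calls ... calls helper(0)
Total calls: 2 + 1 (for base case) = 3


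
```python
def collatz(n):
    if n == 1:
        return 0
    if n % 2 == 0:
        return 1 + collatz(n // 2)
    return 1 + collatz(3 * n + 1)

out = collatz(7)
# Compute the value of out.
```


collatz(7)
7 is odd -> 3*7+1 = 22 -> collatz(22)
22 is even -> collatz(11)
11 is odd -> 3*11+1 = 34 -> collatz(34)
34 is even -> collatz(17)
17 is odd -> 3*17+1 = 52 -> collatz(52)
52 is even -> collatz(26)
26 is even -> collatz(13)
13 is odd -> 3*13+1 = 40 -> collatz(40)
40 is even -> collatz(20)
20 is even -> collatz(10)
10 is even -> collatz(5)
5 is odd -> 3*5+1 = 16 -> collatz(16)
16 is even -> collatz(8)
8 is even -> collatz(4)
4 is even -> collatz(2)
2 is even -> collatz(1)
Reached 1 after 16 steps
= 16


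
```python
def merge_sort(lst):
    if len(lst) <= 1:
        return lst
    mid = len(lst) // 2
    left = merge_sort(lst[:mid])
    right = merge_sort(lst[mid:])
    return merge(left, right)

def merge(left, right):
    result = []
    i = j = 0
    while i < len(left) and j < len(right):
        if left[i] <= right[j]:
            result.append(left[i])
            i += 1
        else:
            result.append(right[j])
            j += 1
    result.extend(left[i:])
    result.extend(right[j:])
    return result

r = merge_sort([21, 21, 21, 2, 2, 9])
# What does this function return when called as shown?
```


merge_sort([21, 21, 21, 2, 2, 9])
Split into [21, 21, 21] and [2, 2, 9]
Left sorted: [21, 21, 21]
Right sorted: [2, 2, 9]
Merge [21, 21, 21] and [2, 2, 9]
= [2, 2, 9, 21, 21, 21]


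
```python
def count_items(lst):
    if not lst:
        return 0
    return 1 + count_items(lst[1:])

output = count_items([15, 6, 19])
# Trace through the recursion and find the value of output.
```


count_items([15, 6, 19])
= 1 + count_items([6, 19])
= 1 + 1 + count_items([19])
= 1 + 1 + 1 + count_items([])
= 1 + 1 + 1 + 0
= 3


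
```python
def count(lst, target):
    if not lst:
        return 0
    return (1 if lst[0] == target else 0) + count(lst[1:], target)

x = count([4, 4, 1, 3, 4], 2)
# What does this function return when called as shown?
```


count([4, 4, 1, 3, 4], 2)
lst[0]=4 != 2: 0 + count([4, 1, 3, 4], 2)
lst[0]=4 != 2: 0 + count([1, 3, 4], 2)
lst[0]=1 != 2: 0 + count([3, 4], 2)
lst[0]=3 != 2: 0 + count([4], 2)
lst[0]=4 != 2: 0 + count([], 2)
= 0


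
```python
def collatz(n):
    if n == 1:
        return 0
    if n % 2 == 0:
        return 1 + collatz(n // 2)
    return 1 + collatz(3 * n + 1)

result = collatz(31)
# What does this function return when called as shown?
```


collatz(31)
31 is odd -> 3*31+1 = 94 -> collatz(94)
94 is even -> collatz(47)
47 is odd -> 3*47+1 = 142 -> collatz(142)
142 is even -> collatz(71)
71 is odd -> 3*71+1 = 214 -> collatz(214)
214 is even -> collatz(107)
107 is odd -> 3*107+1 = 322 -> collatz(322)
322 is even -> collatz(161)
161 is odd -> 3*161+1 = 484 -> collatz(484)
484 is even -> collatz(242)
242 is even -> collatz(121)
121 is odd -> 3*121+1 = 364 -> collatz(364)
364 is even -> collatz(182)
182 is even -> collatz(91)
91 is odd -> 3*91+1 = 274 -> collatz(274)
274 is even -> collatz(137)
137 is odd -> 3*137+1 = 412 -> collatz(412)
412 is even -> collatz(206)
206 is even -> collatz(103)
103 is odd -> 3*103+1 = 310 -> collatz(310)
310 is even -> collatz(155)
155 is odd -> 3*155+1 = 466 -> collatz(466)
466 is even -> collatz(233)
233 is odd -> 3*233+1 = 700 -> collatz(700)
700 is even -> collatz(350)
350 is even -> collatz(175)
175 is odd -> 3*175+1 = 526 -> collatz(526)
526 is even -> collatz(263)
263 is odd -> 3*263+1 = 790 -> collatz(790)
790 is even -> collatz(395)
395 is odd -> 3*395+1 = 1186 -> collatz(1186)
1186 is even -> collatz(593)
593 is odd -> 3*593+1 = 1780 -> collatz(1780)
1780 is even -> collatz(890)
890 is even -> collatz(445)
445 is odd -> 3*445+1 = 1336 -> collatz(1336)
1336 is even -> collatz(668)
668 is even -> collatz(334)
334 is even -> collatz(167)
167 is odd -> 3*167+1 = 502 -> collatz(502)
502 is even -> collatz(251)
251 is odd -> 3*251+1 = 754 -> collatz(754)
754 is even -> collatz(377)
377 is odd -> 3*377+1 = 1132 -> collatz(1132)
1132 is even -> collatz(566)
566 is even -> collatz(283)
283 is odd -> 3*283+1 = 850 -> collatz(850)
850 is even -> collatz(425)
425 is odd -> 3*425+1 = 1276 -> collatz(1276)
1276 is even -> collatz(638)
638 is even -> collatz(319)
319 is odd -> 3*319+1 = 958 -> collatz(958)
958 is even -> collatz(479)
479 is odd -> 3*479+1 = 1438 -> collatz(1438)
1438 is even -> collatz(719)
719 is odd -> 3*719+1 = 2158 -> collatz(2158)
2158 is even -> collatz(1079)
1079 is odd -> 3*1079+1 = 3238 -> collatz(3238)
3238 is even -> collatz(1619)
1619 is odd -> 3*1619+1 = 4858 -> collatz(4858)
4858 is even -> collatz(2429)
2429 is odd -> 3*2429+1 = 7288 -> collatz(7288)
7288 is even -> collatz(3644)
3644 is even -> collatz(1822)
1822 is even -> collatz(911)
911 is odd -> 3*911+1 = 2734 -> collatz(2734)
2734 is even -> collatz(1367)
1367 is odd -> 3*1367+1 = 4102 -> collatz(4102)
4102 is even -> collatz(2051)
2051 is odd -> 3*2051+1 = 6154 -> collatz(6154)
6154 is even -> collatz(3077)
3077 is odd -> 3*3077+1 = 9232 -> collatz(9232)
9232 is even -> collatz(4616)
4616 is even -> collatz(2308)
2308 is even -> collatz(1154)
1154 is even -> collatz(577)
577 is odd -> 3*577+1 = 1732 -> collatz(1732)
1732 is even -> collatz(866)
866 is even -> collatz(433)
433 is odd -> 3*433+1 = 1300 -> collatz(1300)
1300 is even -> collatz(650)
650 is even -> collatz(325)
325 is odd -> 3*325+1 = 976 -> collatz(976)
976 is even -> collatz(488)
488 is even -> collatz(244)
244 is even -> collatz(122)
122 is even -> collatz(61)
61 is odd -> 3*61+1 = 184 -> collatz(184)
184 is even -> collatz(92)
92 is even -> collatz(46)
46 is even -> collatz(23)
23 is odd -> 3*23+1 = 70 -> collatz(70)
70 is even -> collatz(35)
35 is odd -> 3*35+1 = 106 -> collatz(106)
106 is even -> collatz(53)
53 is odd -> 3*53+1 = 160 -> collatz(160)
160 is even -> collatz(80)
80 is even -> collatz(40)
40 is even -> collatz(20)
20 is even -> collatz(10)
10 is even -> collatz(5)
5 is odd -> 3*5+1 = 16 -> collatz(16)
16 is even -> collatz(8)
8 is even -> collatz(4)
4 is even -> collatz(2)
2 is even -> collatz(1)
Reached 1 after 106 steps
= 106


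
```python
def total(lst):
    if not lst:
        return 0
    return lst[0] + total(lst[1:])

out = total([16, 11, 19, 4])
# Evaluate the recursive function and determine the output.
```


total([16, 11, 19, 4])
= 16 + total([11, 19, 4])
= 16 + 11 + total([19, 4])
= 16 + 11 + 19 + total([4])
= 16 + 11 + 19 + 4 + total([])
= 16 + 11 + 19 + 4 + 0
= 50


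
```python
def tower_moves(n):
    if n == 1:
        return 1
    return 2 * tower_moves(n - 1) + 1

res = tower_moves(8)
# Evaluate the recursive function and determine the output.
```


tower_moves(8)
= 2 * tower_moves(7) + 1
= 2 * (2 * tower_moves(6) + 1) + 1
= 2 * (2 * (2 * tower_moves(5) + 1) + 1) + 1
= 2 * (2 * (2 * (2 * tower_moves(4) + 1) + 1) + 1) + 1
= 2 * (2 * (2 * (2 * (2 * tower_moves(3) + 1) + 1) + 1) + 1) + 1
= 2 * (2 * (2 * (2 * (2 * (2 * tower_moves(2) + 1) + 1) + 1) + 1) + 1) + 1
= 2 * (2 * (2 * (2 * (2 * (2 * (2 * tower_moves(1) + 1) + 1) + 1) + 1) + 1) + 1) + 1
Now compute bottom-up:
tower_moves(1) = 1
tower_moves(2) = 2 * 1 + 1 = 3
tower_moves(3) = 2 * 3 + 1 = 7
tower_moves(4) = 2 * 7 + 1 = 15
tower_moves(5) = 2 * 15 + 1 = 31
tower_moves(6) = 2 * 31 + 1 = 63
tower_moves(7) = 2 * 63 + 1 = 127
tower_moves(8) = 2 * 127 + 1 = 255
= 255


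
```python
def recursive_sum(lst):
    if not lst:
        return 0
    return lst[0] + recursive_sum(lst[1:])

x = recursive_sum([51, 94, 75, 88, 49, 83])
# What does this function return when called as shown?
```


recursive_sum([51, 94, 75, 88, 49, 83])
= 51 + recursive_sum([94, 75, 88, 49, 83])
= 51 + 94 + recursive_sum([75, 88, 49, 83])
= 51 + 94 + 75 + recursive_sum([88, 49, 83])
= 51 + 94 + 75 + 88 + recursive_sum([49, 83])
= 51 + 94 + 75 + 88 + 49 + recursive_sum([83])
= 51 + 94 + 75 + 88 + 49 + 83 + recursive_sum([])
= 51 + 94 + 75 + 88 + 49 + 83 + 0
= 440


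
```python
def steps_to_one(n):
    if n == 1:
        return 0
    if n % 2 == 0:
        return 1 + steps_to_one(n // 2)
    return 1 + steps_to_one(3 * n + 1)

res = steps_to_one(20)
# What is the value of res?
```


steps_to_one(20)
20 is even -> steps_to_one(10)
10 is even -> steps_to_one(5)
5 is odd -> 3*5+1 = 16 -> steps_to_one(16)
16 is even -> steps_to_one(8)
8 is even -> steps_to_one(4)
4 is even -> steps_to_one(2)
2 is even -> steps_to_one(1)
Reached 1 after 7 steps
= 7


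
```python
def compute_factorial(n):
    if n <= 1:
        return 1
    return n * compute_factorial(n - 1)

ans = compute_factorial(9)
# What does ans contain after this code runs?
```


compute_factorial(9)
= 9 * compute_factorial(8)
= 9 * 8 * compute_factorial(7)
= 9 * 8 * 7 * compute_factorial(6)
= 9 * 8 * 7 * 6 * compute_factorial(5)
= 9 * 8 * 7 * 6 * 5 * compute_factorial(4)
= 9 * 8 * 7 * 6 * 5 * 4 * compute_factorial(3)
= 9 * 8 * 7 * 6 * 5 * 4 * 3 * compute_factorial(2)
= 9 * 8 * 7 * 6 * 5 * 4 * 3 * 2 * compute_factorial(1)
= 9 * 8 * 7 * 6 * 5 * 4 * 3 * 2 * 1
= 362880


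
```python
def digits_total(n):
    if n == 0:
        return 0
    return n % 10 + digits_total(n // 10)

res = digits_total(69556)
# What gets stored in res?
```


digits_total(69556)
= 6 + digits_total(6955)
= 6 + 5 + digits_total(695)
= 6 + 5 + 5 + digits_total(69)
= 6 + 5 + 5 + 9 + digits_total(6)
= 6 + 5 + 5 + 9 + 6 + digits_total(0)
= 6 + 5 + 5 + 9 + 6 + 0
= 31


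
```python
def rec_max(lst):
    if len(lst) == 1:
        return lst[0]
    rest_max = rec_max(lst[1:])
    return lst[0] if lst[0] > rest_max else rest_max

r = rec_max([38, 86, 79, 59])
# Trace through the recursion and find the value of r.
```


rec_max([38, 86, 79, 59])
= compare 38 with rec_max([86, 79, 59])
= compare 86 with rec_max([79, 59])
= compare 79 with rec_max([59])
Base: rec_max([59]) = 59
compare 79 with 59: max = 79
compare 86 with 79: max = 86
compare 38 with 86: max = 86
= 86


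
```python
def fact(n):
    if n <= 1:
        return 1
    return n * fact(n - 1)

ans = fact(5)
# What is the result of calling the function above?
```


fact(5)
= 5 * fact(4)
= 5 * 4 * fact(3)
= 5 * 4 * 3 * fact(2)
= 5 * 4 * 3 * 2 * fact(1)
= 5 * 4 * 3 * 2 * 1
= 120


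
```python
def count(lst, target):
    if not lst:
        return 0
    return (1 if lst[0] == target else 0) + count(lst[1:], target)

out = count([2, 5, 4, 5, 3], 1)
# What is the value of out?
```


count([2, 5, 4, 5, 3], 1)
lst[0]=2 != 1: 0 + count([5, 4, 5, 3], 1)
lst[0]=5 != 1: 0 + count([4, 5, 3], 1)
lst[0]=4 != 1: 0 + count([5, 3], 1)
lst[0]=5 != 1: 0 + count([3], 1)
lst[0]=3 != 1: 0 + count([], 1)
= 0


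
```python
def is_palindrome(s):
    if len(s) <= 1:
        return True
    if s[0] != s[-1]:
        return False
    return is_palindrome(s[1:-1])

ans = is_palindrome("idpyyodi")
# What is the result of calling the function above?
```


is_palindrome("idpyyodi")
"idpyyodi": s[0]='i' == s[-1]='i' -> is_palindrome("dpyyod")
"dpyyod": s[0]='d' == s[-1]='d' -> is_palindrome("pyyo")
"pyyo": s[0]='p' != s[-1]='o' -> False
= False


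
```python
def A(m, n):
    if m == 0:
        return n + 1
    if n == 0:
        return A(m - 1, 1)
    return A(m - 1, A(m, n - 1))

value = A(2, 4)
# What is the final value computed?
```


A(2, 4)
= A(1, A(2, 3))
First compute A(2, 3) = 9
= A(1, 9)
= 11


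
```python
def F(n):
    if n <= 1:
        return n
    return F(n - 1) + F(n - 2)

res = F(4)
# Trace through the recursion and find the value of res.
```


F(4)
= F(3) + F(2)
= (F(2) + F(1)) + F(2)
Computing bottom-up: F(0)=0, F(1)=1, F(2)=1, F(3)=2, F(4)=3
= 3


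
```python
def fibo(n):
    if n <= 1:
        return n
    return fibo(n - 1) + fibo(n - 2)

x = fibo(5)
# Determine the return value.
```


fibo(5)
= fibo(4) + fibo(3)
= (fibo(3) + fibo(2)) + fibo(3)
Computing bottom-up: fibo(0)=0, fibo(1)=1, fibo(2)=1, fibo(3)=2, fibo(4)=3, fibo(5)=5
= 5


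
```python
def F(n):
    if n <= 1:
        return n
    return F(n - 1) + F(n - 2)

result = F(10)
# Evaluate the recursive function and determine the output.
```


F(10)
= F(9) + F(8)
= (F(8) + F(7)) + F(8)
Computing bottom-up: F(0)=0, F(1)=1, F(2)=1, F(3)=2, F(4)=3, F(5)=5, F(6)=8, F(7)=13, F(8)=21, F(9)=34, F(10)=55
= 55


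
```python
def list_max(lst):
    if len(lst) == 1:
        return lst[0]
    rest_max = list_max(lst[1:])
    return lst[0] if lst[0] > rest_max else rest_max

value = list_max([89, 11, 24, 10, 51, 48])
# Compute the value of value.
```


list_max([89, 11, 24, 10, 51, 48])
= compare 89 with list_max([11, 24, 10, 51, 48])
= compare 11 with list_max([24, 10, 51, 48])
= compare 24 with list_max([10, 51, 48])
= compare 10 with list_max([51, 48])
= compare 51 with list_max([48])
Base: list_max([48]) = 48
compare 51 with 48: max = 51
compare 10 with 51: max = 51
compare 24 with 51: max = 51
compare 11 with 51: max = 51
compare 89 with 51: max = 89
= 89


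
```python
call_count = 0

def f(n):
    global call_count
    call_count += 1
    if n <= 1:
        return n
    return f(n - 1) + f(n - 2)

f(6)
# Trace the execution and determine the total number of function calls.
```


f(6) calls f(5) and f(4); each non-base call branches into two more.
Let C(k) = total number of calls made by f(k), including the call to f(k) itself.
Base cases: C(0) = 1, C(1) = 1
Recurrence: C(k) = 1 + C(k-1) + C(k-2)
  C(2) = 1 + C(1) + C(0) = 1 + 1 + 1 = 3
  C(3) = 1 + C(2) + C(1) = 1 + 3 + 1 = 5
  C(4) = 1 + C(3) + C(2) = 1 + 5 + 3 = 9
  C(5) = 1 + C(4) + C(3) = 1 + 9 + 5 = 15
  C(6) = 1 + C(5) + C(4) = 1 + 15 + 9 = 25
Total calls = C(6) = 25


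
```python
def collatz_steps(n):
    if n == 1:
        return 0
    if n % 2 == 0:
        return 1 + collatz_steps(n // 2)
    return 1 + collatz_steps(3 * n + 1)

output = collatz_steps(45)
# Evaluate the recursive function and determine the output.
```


collatz_steps(45)
45 is odd -> 3*45+1 = 136 -> collatz_steps(136)
136 is even -> collatz_steps(68)
68 is even -> collatz_steps(34)
34 is even -> collatz_steps(17)
17 is odd -> 3*17+1 = 52 -> collatz_steps(52)
52 is even -> collatz_steps(26)
26 is even -> collatz_steps(13)
13 is odd -> 3*13+1 = 40 -> collatz_steps(40)
40 is even -> collatz_steps(20)
20 is even -> collatz_steps(10)
10 is even -> collatz_steps(5)
5 is odd -> 3*5+1 = 16 -> collatz_steps(16)
16 is even -> collatz_steps(8)
8 is even -> collatz_steps(4)
4 is even -> collatz_steps(2)
2 is even -> collatz_steps(1)
Reached 1 after 16 steps
= 16


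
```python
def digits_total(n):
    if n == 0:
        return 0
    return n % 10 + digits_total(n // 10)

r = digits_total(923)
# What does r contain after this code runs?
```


digits_total(923)
= 3 + digits_total(92)
= 3 + 2 + digits_total(9)
= 3 + 2 + 9 + digits_total(0)
= 3 + 2 + 9 + 0
= 14


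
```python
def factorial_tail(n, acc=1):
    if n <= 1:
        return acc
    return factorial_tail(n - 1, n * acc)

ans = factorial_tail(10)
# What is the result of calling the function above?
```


factorial_tail(10, 1)
= factorial_tail(9, 10 * 1) = factorial_tail(9, 10)
= factorial_tail(8, 9 * 10) = factorial_tail(8, 90)
= factorial_tail(7, 8 * 90) = factorial_tail(7, 720)
= factorial_tail(6, 7 * 720) = factorial_tail(6, 5040)
= factorial_tail(5, 6 * 5040) = factorial_tail(5, 30240)
= factorial_tail(4, 5 * 30240) = factorial_tail(4, 151200)
= factorial_tail(3, 4 * 151200) = factorial_tail(3, 604800)
= factorial_tail(2, 3 * 604800) = factorial_tail(2, 1814400)
= factorial_tail(1, 2 * 1814400) = factorial_tail(1, 3628800)
n <= 1, return acc = 3628800


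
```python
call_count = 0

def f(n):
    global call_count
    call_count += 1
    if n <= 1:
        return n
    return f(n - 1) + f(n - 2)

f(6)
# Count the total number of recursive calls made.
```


f(6) calls f(5) and f(4); each non-base call branches into two more.
Let C(k) = total number of calls made by f(k), including the call to f(k) itself.
Base cases: C(0) = 1, C(1) = 1
Recurrence: C(k) = 1 + C(k-1) + C(k-2)
  C(2) = 1 + C(1) + C(0) = 1 + 1 + 1 = 3
  C(3) = 1 + C(2) + C(1) = 1 + 3 + 1 = 5
  C(4) = 1 + C(3) + C(2) = 1 + 5 + 3 = 9
  C(5) = 1 + C(4) + C(3) = 1 + 9 + 5 = 15
  C(6) = 1 + C(5) + C(4) = 1 + 15 + 9 = 25
Total calls = C(6) = 25


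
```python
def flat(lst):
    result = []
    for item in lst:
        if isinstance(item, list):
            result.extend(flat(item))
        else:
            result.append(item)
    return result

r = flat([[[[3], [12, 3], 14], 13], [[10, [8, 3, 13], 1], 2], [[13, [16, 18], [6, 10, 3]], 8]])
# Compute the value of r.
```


flat([[[[3], [12, 3], 14], 13], [[10, [8, 3, 13], 1], 2], [[13, [16, 18], [6, 10, 3]], 8]])
Processing each element:
  [[[3], [12, 3], 14], 13] is a list -> flat recursively -> [3, 12, 3, 14, 13]
  [[10, [8, 3, 13], 1], 2] is a list -> flat recursively -> [10, 8, 3, 13, 1, 2]
  [[13, [16, 18], [6, 10, 3]], 8] is a list -> flat recursively -> [13, 16, 18, 6, 10, 3, 8]
= [3, 12, 3, 14, 13, 10, 8, 3, 13, 1, 2, 13, 16, 18, 6, 10, 3, 8]
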